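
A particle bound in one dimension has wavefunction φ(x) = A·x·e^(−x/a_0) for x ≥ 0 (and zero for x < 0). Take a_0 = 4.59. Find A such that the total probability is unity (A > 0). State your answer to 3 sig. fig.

A ≈ 0.203

The normalization condition is ∫|φ|² dx = 1 from 0 to ∞.
The integral (without the A² prefactor) comes out to a_0^3/4.
Setting this equal to 1 gives A² = 1/(a_0^3/4).
Substituting a_0 = 4.59 gives A² = 0.04136, so A = 0.2034.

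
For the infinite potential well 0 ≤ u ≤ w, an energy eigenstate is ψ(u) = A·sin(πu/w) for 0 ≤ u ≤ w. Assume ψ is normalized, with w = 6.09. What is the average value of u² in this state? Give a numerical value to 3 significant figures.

⟨u^2⟩ ≈ 10.5

By definition ⟨u²⟩ = ∫ u^2 |ψ(u)|² du.
The ratio of the moment integral to the normalization integral gives ⟨u²⟩ = -w^2/(2·π^2) + w^2/3.
With w = 6.09, ⟨u^2⟩ = 10.48.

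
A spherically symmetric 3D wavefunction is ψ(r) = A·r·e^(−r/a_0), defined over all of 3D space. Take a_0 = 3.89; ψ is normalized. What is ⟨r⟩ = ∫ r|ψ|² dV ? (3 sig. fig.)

The expectation value is the |ψ|²-weighted average of r: ∫ r|ψ|² 4πr² dr.
The ratio of the moment integral to the normalization integral gives ⟨r⟩ = 5·a_0/2.
With a_0 = 3.89, ⟨r⟩ = 9.725.

⟨r⟩ ≈ 9.73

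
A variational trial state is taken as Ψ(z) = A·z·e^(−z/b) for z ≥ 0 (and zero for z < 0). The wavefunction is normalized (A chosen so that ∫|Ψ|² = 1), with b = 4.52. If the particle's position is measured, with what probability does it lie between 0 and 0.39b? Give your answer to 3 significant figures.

P = ∫_{0}^{0.39b} |Ψ(z)|² dz.
With A² fixed by ∫|Ψ|² = 1, i.e. A² = (b^3/4)^(−1), substitute and integrate.
Substituting u = z/b, A² and the length scale cancel in the ratio: P = ∫_{0}^{0.39} u^2·e^(-2·u) du / ∫_{0}^{∞} u^2·e^(-2·u) du.
Using ∫ u^2·e^(-2·u) du = -(2·u^2 + 2·u + 1)·e^(-2·u)/4, the numerator is ≈ 0.011148 and the denominator is 1/4.
The result is P = 0.04459.

P ≈ 0.0446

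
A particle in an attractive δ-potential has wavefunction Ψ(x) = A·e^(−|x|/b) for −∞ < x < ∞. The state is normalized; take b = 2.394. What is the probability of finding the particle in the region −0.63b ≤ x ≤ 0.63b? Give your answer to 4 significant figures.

P ≈ 0.7163

The probability is P = ∫ |Ψ|² dx over [−0.63b, 0.63b].
With A² fixed by ∫|Ψ|² = 1, i.e. A² = (b)^(−1), substitute and integrate.
Both integrals are even about x = 0, so only the x ≥ 0 halves are needed (the factors of 2 cancel). Let u = x/b; then A² and the length scale cancel, so P = ∫_{0}^{0.63} e^(-2·u) du ÷ ∫_{0}^{∞} e^(-2·u) du.
Using ∫ e^(-2·u) du = -e^(-2·u)/2, the numerator is 1/2 - e^(-63/50)/2 and the denominator is 1/2.
This works out to P = 0.71635.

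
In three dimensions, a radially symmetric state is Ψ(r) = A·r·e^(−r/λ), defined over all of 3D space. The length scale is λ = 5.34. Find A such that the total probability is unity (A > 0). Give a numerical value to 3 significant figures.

A ≈ 0.00494

Require ∫ |Ψ|² 4πr² dr = 1 over the whole domain.
In 3D with spherical symmetry the volume element is 4πr² dr.
Recall ∫₀^∞ r^m e^(−r/β) dr = m!·β^(m+1), carrying out the integral gives A² · 3·π·λ^5.
Hence A² = 1/[3·π·λ^5].
Plugging in λ = 5.34 yields A = 0.004943.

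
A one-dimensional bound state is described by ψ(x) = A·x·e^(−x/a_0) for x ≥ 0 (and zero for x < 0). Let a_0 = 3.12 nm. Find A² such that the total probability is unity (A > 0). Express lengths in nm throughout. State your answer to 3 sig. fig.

Require ∫ |ψ|² dx = 1 over the whole domain.
Carrying out the integral gives A² · a_0^3/4.
Setting this equal to 1 gives A² = 1/(a_0^3/4).
With a_0 = 3.12: A² = 0.1317 and A = 0.3629.

A^2 ≈ 0.132 nm^(-3)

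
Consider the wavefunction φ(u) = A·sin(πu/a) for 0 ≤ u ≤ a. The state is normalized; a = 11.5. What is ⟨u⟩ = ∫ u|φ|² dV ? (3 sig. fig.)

⟨u⟩ ≈ 5.75

By definition ⟨u⟩ = ∫ u |φ(u)|² du.
Using sin²θ = (1 − cos 2θ)/2, evaluating both integrals, ⟨u⟩ = a/2.
Putting a = 11.5 gives 5.750.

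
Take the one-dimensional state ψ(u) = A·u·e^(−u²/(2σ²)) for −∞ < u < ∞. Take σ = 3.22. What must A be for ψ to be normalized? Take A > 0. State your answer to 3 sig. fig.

A ≈ 0.184

Require ∫ |ψ|² du = 1 over the whole domain.
With ψ = A·u·e^(−u²/(2σ²)), the integral evaluates to A²·[√(π)·σ^3/2].
Substituting σ = 3.22 gives A² = 0.03380, so A = 0.1838.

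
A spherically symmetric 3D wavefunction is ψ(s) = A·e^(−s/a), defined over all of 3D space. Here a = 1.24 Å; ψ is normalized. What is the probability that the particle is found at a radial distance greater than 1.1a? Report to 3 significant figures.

Integrate the radial probability density 4πs²|ψ|² over s > 1.1a.
A² is fixed by ∫₀^∞ 4πs²|ψ|² ds = 1, i.e. A² = (π·a^3)^(−1).
In terms of u = s/a (A², 4π and the length scale all cancel between numerator and denominator), P = [∫_{1.1}^{∞} u^2·e^(-2·u) du] / [∫_{0}^{∞} u^2·e^(-2·u) du].
An antiderivative of u^2·e^(-2·u) is -(2·u^2 + 2·u + 1)·e^(-2·u)/4; evaluating from 1.1 to ∞ gives 281·e^(-11/5)/200, while the full integral is 1/4.
Taking the ratio yields P = 0.6227.

P ≈ 0.623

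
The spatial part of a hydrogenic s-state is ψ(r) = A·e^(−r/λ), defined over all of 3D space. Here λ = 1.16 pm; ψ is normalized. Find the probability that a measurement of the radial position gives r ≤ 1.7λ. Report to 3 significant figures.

P ≈ 0.660

Integrate the radial probability density 4πr²|ψ|² over r ≤ 1.7λ.
A² is fixed by ∫₀^∞ 4πr²|ψ|² dr = 1, i.e. A² = (π·λ^3)^(−1).
In terms of u = r/λ (A², 4π and the length scale all cancel between numerator and denominator), P = [∫_{0}^{1.7} u^2·e^(-2·u) du] / [∫_{0}^{∞} u^2·e^(-2·u) du].
With ∫ u^2·e^(-2·u) du = -(2·u^2 + 2·u + 1)·e^(-2·u)/4 + C, the region integral is 1/4 - 509·e^(-17/5)/200 and the full one is 1/4.
This evaluates to P = 0.6603.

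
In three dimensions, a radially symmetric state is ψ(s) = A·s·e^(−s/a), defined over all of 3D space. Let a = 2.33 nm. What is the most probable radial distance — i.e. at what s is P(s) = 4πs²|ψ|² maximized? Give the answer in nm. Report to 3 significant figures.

s ≈ 4.66 nm

Differentiate P(s) = 4πs²|ψ|² with respect to s and set to zero.
This gives s = 2·a.
With a = 2.33, the most probable radial distance is 4.660 nm.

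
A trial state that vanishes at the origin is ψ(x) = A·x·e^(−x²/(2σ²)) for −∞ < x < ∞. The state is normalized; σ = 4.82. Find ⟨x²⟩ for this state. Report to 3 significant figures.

By definition ⟨x²⟩ = ∫ x^2 |ψ(x)|² dx.
Using the Gaussian integral ∫_{−∞}^{∞} e^(−αx²) dx = √(π/α), the ratio of the moment integral to the normalization integral gives ⟨x²⟩ = 3·σ^2/2.
With σ = 4.82, ⟨x^2⟩ = 34.85.

⟨x^2⟩ ≈ 34.8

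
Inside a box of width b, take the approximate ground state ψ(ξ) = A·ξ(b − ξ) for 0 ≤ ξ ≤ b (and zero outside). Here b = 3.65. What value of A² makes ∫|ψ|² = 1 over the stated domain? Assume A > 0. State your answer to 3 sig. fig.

Require ∫ |ψ|² dξ = 1 over the whole domain.
Expanding the polynomial and integrating term by term, carrying out the integral gives A² · b^5/30.
With b = 3.65: A² = 0.04631 and A = 0.2152.

A^2 ≈ 0.0463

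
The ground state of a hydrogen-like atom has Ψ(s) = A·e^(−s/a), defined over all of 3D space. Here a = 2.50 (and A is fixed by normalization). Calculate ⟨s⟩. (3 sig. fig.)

⟨s⟩ ≈ 3.75

The expectation value is the |Ψ|²-weighted average of s: ∫ s|Ψ|² 4πs² ds.
Recall ∫₀^∞ s^m e^(−s/β) ds = m!·β^(m+1), since the A² factors cancel between numerator and denominator, ⟨s⟩ = 3·a/2.
Putting a = 2.50 gives 3.750.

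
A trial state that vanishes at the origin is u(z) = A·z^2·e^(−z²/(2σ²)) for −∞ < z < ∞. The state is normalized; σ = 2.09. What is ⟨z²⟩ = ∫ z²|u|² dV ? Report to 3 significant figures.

⟨z^2⟩ ≈ 10.9

By definition ⟨z²⟩ = ∫ z^2 |u(z)|² dz.
Using the Gaussian integral ∫_{−∞}^{∞} e^(−αz²) dz = √(π/α), evaluating both integrals, ⟨z²⟩ = 5·σ^2/2.
With σ = 2.09, ⟨z^2⟩ = 10.92.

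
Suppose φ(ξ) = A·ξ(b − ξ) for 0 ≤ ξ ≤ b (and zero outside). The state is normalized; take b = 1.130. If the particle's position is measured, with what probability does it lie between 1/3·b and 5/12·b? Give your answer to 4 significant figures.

P ≈ 0.1367

The probability is P = ∫ |φ|² dξ over [1/3·b, 5/12·b].
With A² fixed by ∫|φ|² = 1, i.e. A² = (b^5/30)^(−1), substitute and integrate.
Let u = ξ/b; then A² and the length scale cancel, so P = ∫_{1/3}^{5/12} u^2·(1 - u)^2 du ÷ ∫_{0}^{1} u^2·(1 - u)^2 du.
With ∫ u^2·(1 - u)^2 du = u^3·(6·u^2 - 15·u + 10)/30 + C, the region integral is ≈ 0.00455810 and the full one is 1/30.
The result is P = 0.13674.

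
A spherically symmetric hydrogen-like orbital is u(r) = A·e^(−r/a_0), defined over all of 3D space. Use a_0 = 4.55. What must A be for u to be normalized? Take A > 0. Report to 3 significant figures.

Normalization requires ∫|u|² 4πr² dr = 1, integrated from 0 to ∞.
∫|u|² 4πr² dr = A²·(π·a_0^3).
Setting this equal to 1 gives A² = 1/(π·a_0^3).
Substituting a_0 = 4.55 gives A² = 0.003379, so A = 0.05813.

A ≈ 0.0581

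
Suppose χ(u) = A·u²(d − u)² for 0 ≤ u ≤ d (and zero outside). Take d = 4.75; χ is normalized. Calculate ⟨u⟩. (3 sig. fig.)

⟨u⟩ ≈ 2.38

The expectation value is the |χ|²-weighted average of u: ∫ u|χ|² du.
Expanding the polynomial and integrating term by term, since the A² factors cancel between numerator and denominator, ⟨u⟩ = d/2.
With d = 4.75, ⟨u⟩ = 2.375.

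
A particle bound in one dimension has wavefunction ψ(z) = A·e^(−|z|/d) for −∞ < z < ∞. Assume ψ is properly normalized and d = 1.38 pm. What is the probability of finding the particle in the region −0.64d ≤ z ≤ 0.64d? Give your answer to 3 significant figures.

P = ∫_{−0.64d}^{0.64d} |ψ(z)|² dz.
With A² fixed by ∫|ψ|² = 1, i.e. A² = (d)^(−1), substitute and integrate.
Both integrals are even about z = 0, so only the z ≥ 0 halves are needed (the factors of 2 cancel). In terms of u = z/d (A² and the length scale cancel between numerator and denominator), P = [∫_{0}^{0.64} e^(-2·u) du] / [∫_{0}^{∞} e^(-2·u) du].
Using ∫ e^(-2·u) du = -e^(-2·u)/2, the numerator is 1/2 - e^(-32/25)/2 and the denominator is 1/2.
The result is P = 0.7220.

P ≈ 0.722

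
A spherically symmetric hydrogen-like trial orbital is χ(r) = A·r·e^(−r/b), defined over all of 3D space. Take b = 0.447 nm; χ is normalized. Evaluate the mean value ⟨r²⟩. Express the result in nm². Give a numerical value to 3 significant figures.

By definition ⟨r²⟩ = ∫ r^2 |χ(r)|² 4πr² dr.
Since the A² factors cancel between numerator and denominator, ⟨r²⟩ = 15·b^2/2.
With b = 0.447, ⟨r^2⟩ = 1.499.

⟨r^2⟩ ≈ 1.50 nm^2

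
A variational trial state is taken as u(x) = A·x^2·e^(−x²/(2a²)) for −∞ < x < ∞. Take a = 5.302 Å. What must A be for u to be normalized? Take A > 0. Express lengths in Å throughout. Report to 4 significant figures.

A ≈ 0.01340 Å^(-5/2)

Require ∫ |u|² dx = 1 over the whole domain.
With ∫_{−∞}^{∞} x^(2m) e^(−αx²) dx = (2m−1)!!·√π / (2^m α^(m+1/2)), ∫|u|² dx = A²·(3·√(π)·a^5/4).
Hence A² = 1/[3·√(π)·a^5/4].
Plugging in a = 5.302 yields A = 0.013399.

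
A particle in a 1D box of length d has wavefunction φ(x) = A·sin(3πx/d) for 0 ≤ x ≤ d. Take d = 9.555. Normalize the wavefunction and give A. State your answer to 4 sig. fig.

The normalization condition is ∫|φ|² dx = 1 from 0 to d.
Carrying out the integral gives A² · d/2.
Hence A² = 1/[d/2].
With d = 9.555: A² = 0.20931 and A = 0.45751.

A ≈ 0.4575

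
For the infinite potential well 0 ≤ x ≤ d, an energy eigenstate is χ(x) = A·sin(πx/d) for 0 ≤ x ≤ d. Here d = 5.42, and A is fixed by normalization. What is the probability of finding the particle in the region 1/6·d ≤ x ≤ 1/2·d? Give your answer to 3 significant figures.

P ≈ 0.471

|χ|² is the probability density, so P = ∫_{1/6·d}^{1/2·d} |χ|² dx.
With A² fixed by ∫|χ|² = 1, i.e. A² = (d/2)^(−1), substitute and integrate.
Let u = x/d; then A² and the length scale cancel, so P = ∫_{1/6}^{1/2} sin(π·u)^2 du ÷ ∫_{0}^{1} sin(π·u)^2 du.
An antiderivative of sin(π·u)^2 is u/2 - sin(2·π·u)/(4·π); evaluating from 1/6 to 1/2 gives √(3)/(8·π) + 1/6, while the full integral is 1/2.
The result is P = (√(3)/4 + π/3)/π.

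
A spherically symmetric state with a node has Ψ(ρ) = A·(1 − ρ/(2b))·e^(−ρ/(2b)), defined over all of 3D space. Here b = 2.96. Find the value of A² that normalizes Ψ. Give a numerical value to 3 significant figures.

A^2 ≈ 0.00153

Require ∫ |Ψ|² 4πρ² dρ = 1 over the whole domain.
In 3D with spherical symmetry the volume element is 4πρ² dρ.
Using ∫₀^∞ ρⁿ e^(−αρ) dρ = n!/αⁿ⁺¹, ∫|Ψ|² 4πρ² dρ = A²·(8·π·b^3).
With b = 2.96: A² = 0.001534 and A = 0.03917.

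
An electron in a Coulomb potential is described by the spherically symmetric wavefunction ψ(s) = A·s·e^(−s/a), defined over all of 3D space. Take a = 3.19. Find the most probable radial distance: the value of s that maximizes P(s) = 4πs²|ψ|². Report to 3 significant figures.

Differentiate P(s) = 4πs²|ψ|² with respect to s and set to zero.
This gives s = 2·a.
With a = 3.19, the most probable radial distance is 6.380.

s ≈ 6.38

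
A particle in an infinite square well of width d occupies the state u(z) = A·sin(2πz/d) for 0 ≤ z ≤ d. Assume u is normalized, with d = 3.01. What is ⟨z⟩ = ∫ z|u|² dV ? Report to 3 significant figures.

⟨z⟩ ≈ 1.51

By definition ⟨z⟩ = ∫ z |u(z)|² dz.
With ∫₀^d sin²(nπz/d) dz = d/2, since the A² factors cancel between numerator and denominator, ⟨z⟩ = d/2.
With d = 3.01, ⟨z⟩ = 1.505.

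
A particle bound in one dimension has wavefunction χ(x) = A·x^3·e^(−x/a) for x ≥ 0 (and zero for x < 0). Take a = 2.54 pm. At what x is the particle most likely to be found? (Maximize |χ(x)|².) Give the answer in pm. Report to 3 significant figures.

The maximum of |χ(x)|² occurs where its derivative vanishes.
Solving yields x = 3·a.
With a = 2.54, the most probable position is 7.620 pm.

x ≈ 7.62 pm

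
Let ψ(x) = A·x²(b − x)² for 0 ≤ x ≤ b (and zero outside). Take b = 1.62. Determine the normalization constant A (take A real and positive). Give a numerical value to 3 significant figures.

Normalization requires ∫|ψ|² dx = 1, integrated from 0 to b.
Expanding the polynomial and integrating term by term, the integral (without the A² prefactor) comes out to b^9/630.
Hence A² = 1/[b^9/630].
Substituting b = 1.62 gives A² = 8.198, so A = 2.863.

A ≈ 2.86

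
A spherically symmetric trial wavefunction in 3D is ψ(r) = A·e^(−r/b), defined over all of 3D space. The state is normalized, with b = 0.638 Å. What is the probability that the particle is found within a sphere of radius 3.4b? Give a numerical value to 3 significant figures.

Integrate the radial probability density 4πr²|ψ|² over r ≤ 3.4b.
A² is fixed by ∫₀^∞ 4πr²|ψ|² dr = 1, i.e. A² = (π·b^3)^(−1).
Let u = r/b; then A², 4π and the length scale all cancel, so P = ∫_{0}^{3.4} u^2·e^(-2·u) du ÷ ∫_{0}^{∞} u^2·e^(-2·u) du.
Using ∫ u^2·e^(-2·u) du = -(2·u^2 + 2·u + 1)·e^(-2·u)/4, the numerator is 1/4 - 773·e^(-34/5)/100 and the denominator is 1/4.
Taking the ratio yields P = 0.9656.

P ≈ 0.966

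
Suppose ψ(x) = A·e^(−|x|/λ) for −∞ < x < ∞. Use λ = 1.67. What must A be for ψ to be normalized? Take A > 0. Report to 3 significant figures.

A ≈ 0.774

We need A² ∫|f|² dx = 1, taking the integral from −∞ to ∞.
The integral (without the A² prefactor) comes out to λ.
Hence A² = 1/[λ].
Plugging in λ = 1.67 yields A = 0.7738.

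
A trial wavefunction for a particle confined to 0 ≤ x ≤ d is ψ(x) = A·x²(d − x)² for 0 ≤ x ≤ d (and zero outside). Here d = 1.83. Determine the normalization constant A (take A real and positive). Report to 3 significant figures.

Normalization requires ∫|ψ|² dx = 1, integrated from 0 to d.
The integral (without the A² prefactor) comes out to d^9/630.
So A² = (d^9/630)^(−1).
Plugging in d = 1.83 yields A = 1.654.

A ≈ 1.65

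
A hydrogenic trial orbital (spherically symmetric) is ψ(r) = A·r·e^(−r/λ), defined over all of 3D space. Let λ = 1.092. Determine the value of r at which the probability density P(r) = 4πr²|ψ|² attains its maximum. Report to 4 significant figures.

Differentiate P(r) = 4πr²|ψ|² with respect to r and set to zero.
Solving yields r = 2·λ.
With λ = 1.092, the most probable radial distance is 2.1840.

r ≈ 2.184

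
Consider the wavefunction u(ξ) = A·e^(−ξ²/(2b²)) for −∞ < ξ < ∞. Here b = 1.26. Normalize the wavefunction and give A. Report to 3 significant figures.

Require ∫ |u|² dξ = 1 over the whole domain.
Using the Gaussian integral ∫_{−∞}^{∞} e^(−αξ²) dξ = √(π/α), carrying out the integral gives A² · √(π)·b.
Setting this equal to 1 gives A² = 1/(√(π)·b).
With b = 1.26: A² = 0.4478 and A = 0.6692.

A ≈ 0.669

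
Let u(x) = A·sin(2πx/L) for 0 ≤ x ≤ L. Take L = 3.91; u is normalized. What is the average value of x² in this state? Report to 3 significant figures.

The expectation value is the |u|²-weighted average of x^2: ∫ x^2|u|² dx.
With ∫₀^L sin²(nπx/L) dx = L/2, evaluating both integrals, ⟨x²⟩ = -L^2/(8·π^2) + L^2/3.
With L = 3.91, ⟨x^2⟩ = 4.902.

⟨x^2⟩ ≈ 4.90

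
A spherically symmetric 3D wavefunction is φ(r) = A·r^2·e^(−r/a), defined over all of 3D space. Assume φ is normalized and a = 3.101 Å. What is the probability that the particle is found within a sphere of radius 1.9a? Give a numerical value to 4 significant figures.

Integrate the radial probability density 4πr²|φ|² over r ≤ 1.9a.
The full normalization integral is A²·[45·π·a^7/2] = 1, fixing A².
Let u = r/a; then A², 4π and the length scale all cancel, so P = ∫_{0}^{1.9} u^6·e^(-2·u) du ÷ ∫_{0}^{∞} u^6·e^(-2·u) du.
With ∫ u^6·e^(-2·u) du = -(4·u^6 + 12·u^5 + 30·u^4 + 60·u^3 + 90·u^2 + 90·u + 45)·e^(-2·u)/8 + C, the region integral is ≈ 0.511270 and the full one is 45/8.
This evaluates to P = 0.090892.

P ≈ 0.09089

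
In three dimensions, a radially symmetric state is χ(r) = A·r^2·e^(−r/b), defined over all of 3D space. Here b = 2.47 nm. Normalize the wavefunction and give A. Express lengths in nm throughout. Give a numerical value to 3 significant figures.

We need A² ∫|f|² 4πr² dr = 1, taking the integral from 0 to ∞.
In 3D with spherical symmetry the volume element is 4πr² dr.
With ∫₀^∞ r^6 e^(−αr) dr = 6!/α^7, the integral (without the A² prefactor) comes out to 45·π·b^7/2.
Setting this equal to 1 gives A² = 1/(45·π·b^7/2).
Substituting b = 2.47 gives A² = 0.00002522, so A = 0.005022.

A ≈ 0.00502 nm^(-7/2)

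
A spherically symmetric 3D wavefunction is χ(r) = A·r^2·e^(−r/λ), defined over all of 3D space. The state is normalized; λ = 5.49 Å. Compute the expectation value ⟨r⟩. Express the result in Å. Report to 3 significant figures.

⟨r⟩ ≈ 19.2 Å

The expectation value is the |χ|²-weighted average of r: ∫ r|χ|² 4πr² dr.
Since the A² factors cancel between numerator and denominator, ⟨r⟩ = 7·λ/2.
With λ = 5.49, ⟨r⟩ = 19.22.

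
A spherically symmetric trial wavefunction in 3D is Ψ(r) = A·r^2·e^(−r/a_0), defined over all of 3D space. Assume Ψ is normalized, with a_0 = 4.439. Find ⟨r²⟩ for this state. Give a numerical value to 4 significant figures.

By definition ⟨r²⟩ = ∫ r^2 |Ψ(r)|² 4πr² dr.
Since the A² factors cancel between numerator and denominator, ⟨r²⟩ = 14·a_0^2.
With a_0 = 4.439, ⟨r^2⟩ = 275.87.

⟨r^2⟩ ≈ 275.9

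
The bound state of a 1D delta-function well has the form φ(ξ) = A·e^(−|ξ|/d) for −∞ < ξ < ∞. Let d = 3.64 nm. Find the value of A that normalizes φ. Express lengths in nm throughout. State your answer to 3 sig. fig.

A ≈ 0.524 nm^(-1/2)

We need A² ∫|f|² dξ = 1, taking the integral from −∞ to ∞.
Using ∫₀^∞ ξⁿ e^(−αξ) dξ = n!/αⁿ⁺¹, carrying out the integral gives A² · d.
Setting this equal to 1 gives A² = 1/(d).
With d = 3.64: A² = 0.2747 and A = 0.5241.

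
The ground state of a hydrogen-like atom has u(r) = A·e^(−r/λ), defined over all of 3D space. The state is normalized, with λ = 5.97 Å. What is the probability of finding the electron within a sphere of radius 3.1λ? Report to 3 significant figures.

P ≈ 0.946

Integrate the radial probability density 4πr²|u|² over r ≤ 3.1λ.
The full normalization integral is A²·[π·λ^3] = 1, fixing A².
Let t = r/λ; then A², 4π and the length scale all cancel, so P = ∫_{0}^{3.1} t^2·e^(-2·t) dt ÷ ∫_{0}^{∞} t^2·e^(-2·t) dt.
With ∫ t^2·e^(-2·t) dt = -(2·t^2 + 2·t + 1)·e^(-2·t)/4 + C, the region integral is 1/4 - 1321·e^(-31/5)/200 and the full one is 1/4.
Taking the ratio yields P = 0.9464.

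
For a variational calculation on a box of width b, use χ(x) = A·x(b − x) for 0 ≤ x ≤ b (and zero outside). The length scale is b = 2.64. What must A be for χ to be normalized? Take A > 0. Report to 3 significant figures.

We need A² ∫|f|² dx = 1, taking the integral from 0 to b.
Carrying out the integral gives A² · b^5/30.
Substituting b = 2.64 gives A² = 0.2339, so A = 0.4837.

A ≈ 0.484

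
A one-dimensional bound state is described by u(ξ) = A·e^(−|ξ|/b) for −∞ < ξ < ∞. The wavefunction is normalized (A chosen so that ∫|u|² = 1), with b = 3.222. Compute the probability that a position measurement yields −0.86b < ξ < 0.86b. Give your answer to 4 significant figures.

|u|² is the probability density, so P = ∫_{−0.86b}^{0.86b} |u|² dξ.
Since A² = 1/(b), this is the region integral divided by the full normalization integral.
By symmetry take twice the ξ ≥ 0 contribution in numerator and denominator; the 2's cancel. Let t = ξ/b; then A² and the length scale cancel, so P = ∫_{0}^{0.86} e^(-2·t) dt ÷ ∫_{0}^{∞} e^(-2·t) dt.
Using ∫ e^(-2·t) dt = -e^(-2·t)/2, the numerator is 1/2 - e^(-43/25)/2 and the denominator is 1/2.
Taking the ratio, P = 0.82093.

P ≈ 0.8209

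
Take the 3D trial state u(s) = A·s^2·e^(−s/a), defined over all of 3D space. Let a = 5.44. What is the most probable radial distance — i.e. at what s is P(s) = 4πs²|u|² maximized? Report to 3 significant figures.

s ≈ 16.3

The maximum of P(s) = 4πs²|u|² occurs where its derivative vanishes.
This gives s = 3·a.
With a = 5.44, the most probable radial distance is 16.32.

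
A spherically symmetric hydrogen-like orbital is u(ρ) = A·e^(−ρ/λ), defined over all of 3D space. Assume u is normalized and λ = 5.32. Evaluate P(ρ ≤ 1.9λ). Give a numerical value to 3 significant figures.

P ≈ 0.731

With dV = 4πρ²dρ, the probability is ∫|u|² dV over ρ ≤ 1.9λ.
The full normalization integral is A²·[π·λ^3] = 1, fixing A².
In terms of t = ρ/λ (A², 4π and the length scale all cancel between numerator and denominator), P = [∫_{0}^{1.9} t^2·e^(-2·t) dt] / [∫_{0}^{∞} t^2·e^(-2·t) dt].
An antiderivative of t^2·e^(-2·t) is -(2·t^2 + 2·t + 1)·e^(-2·t)/4; evaluating from 0 to 1.9 gives 1/4 - 601·e^(-19/5)/200, while the full integral is 1/4.
The region integral divided by the full integral gives P = 0.7311.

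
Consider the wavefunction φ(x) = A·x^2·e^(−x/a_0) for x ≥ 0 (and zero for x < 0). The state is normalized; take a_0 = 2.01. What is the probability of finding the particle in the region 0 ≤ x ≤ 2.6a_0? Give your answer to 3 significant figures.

The probability is P = ∫ |φ|² dx over [0, 2.6a_0].
The normalization integral ∫|φ|²dx over the whole domain equals 3·a_0^5/4·A², and A² cancels in the ratio.
Let u = x/a_0; then A² and the length scale cancel, so P = ∫_{0}^{2.6} u^4·e^(-2·u) du ÷ ∫_{0}^{∞} u^4·e^(-2·u) du.
An antiderivative of u^4·e^(-2·u) is -(u^4/2 + u^3 + 3·u^2/2 + 3·u/2 + 3/4)·e^(-2·u); evaluating from 0 to 2.6 gives ≈ 0.44540, while the full integral is 3/4.
Evaluating gives P = 0.5939.

P ≈ 0.594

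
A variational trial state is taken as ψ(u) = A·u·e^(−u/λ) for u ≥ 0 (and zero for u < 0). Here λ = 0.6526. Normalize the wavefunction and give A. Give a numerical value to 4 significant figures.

The normalization condition is ∫|ψ|² du = 1 from 0 to ∞.
∫|ψ|² du = A²·(λ^3/4).
Substituting λ = 0.6526 gives A² = 14.392, so A = 3.7937.

A ≈ 3.794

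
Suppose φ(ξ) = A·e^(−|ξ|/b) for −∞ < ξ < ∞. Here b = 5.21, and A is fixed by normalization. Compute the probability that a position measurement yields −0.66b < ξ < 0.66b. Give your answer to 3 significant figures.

P = ∫_{−0.66b}^{0.66b} |φ(ξ)|² dξ.
With A² fixed by ∫|φ|² = 1, i.e. A² = (b)^(−1), substitute and integrate.
Both integrals are even about ξ = 0, so only the ξ ≥ 0 halves are needed (the factors of 2 cancel). Let u = ξ/b; then A² and the length scale cancel, so P = ∫_{0}^{0.66} e^(-2·u) du ÷ ∫_{0}^{∞} e^(-2·u) du.
An antiderivative of e^(-2·u) is -e^(-2·u)/2; evaluating from 0 to 0.66 gives 1/2 - e^(-33/25)/2, while the full integral is 1/2.
Evaluating gives P = 0.7329.

P ≈ 0.733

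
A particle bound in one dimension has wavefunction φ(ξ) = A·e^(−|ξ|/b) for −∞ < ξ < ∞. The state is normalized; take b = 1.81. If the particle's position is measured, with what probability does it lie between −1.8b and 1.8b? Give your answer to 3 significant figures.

|φ|² is the probability density, so P = ∫_{−1.8b}^{1.8b} |φ|² dξ.
The normalization integral ∫|φ|²dξ over the whole domain equals b·A², and A² cancels in the ratio.
By symmetry take twice the ξ ≥ 0 contribution in numerator and denominator; the 2's cancel. Let u = ξ/b; then A² and the length scale cancel, so P = ∫_{0}^{1.8} e^(-2·u) du ÷ ∫_{0}^{∞} e^(-2·u) du.
Using ∫ e^(-2·u) du = -e^(-2·u)/2, the numerator is 1/2 - e^(-18/5)/2 and the denominator is 1/2.
Evaluating gives P = 0.9727.

P ≈ 0.973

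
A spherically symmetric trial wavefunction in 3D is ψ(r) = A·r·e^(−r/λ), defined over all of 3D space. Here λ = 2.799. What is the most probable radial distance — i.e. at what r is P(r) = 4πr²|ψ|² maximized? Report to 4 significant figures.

The maximum of P(r) = 4πr²|ψ|² occurs where its derivative vanishes.
This gives r = 2·λ.
With λ = 2.799, the most probable radial distance is 5.5980.

r ≈ 5.598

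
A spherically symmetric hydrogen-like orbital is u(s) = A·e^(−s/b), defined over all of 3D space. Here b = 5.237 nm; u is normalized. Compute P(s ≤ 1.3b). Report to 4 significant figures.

P = ∫ |u|² 4πs² ds over s ≤ 1.3b.
The full normalization integral is A²·[π·b^3] = 1, fixing A².
In terms of t = s/b (A², 4π and the length scale all cancel between numerator and denominator), P = [∫_{0}^{1.3} t^2·e^(-2·t) dt] / [∫_{0}^{∞} t^2·e^(-2·t) dt].
With ∫ t^2·e^(-2·t) dt = -(2·t^2 + 2·t + 1)·e^(-2·t)/4 + C, the region integral is 1/4 - 349·e^(-13/5)/200 and the full one is 1/4.
Taking the ratio yields P = 0.48157.

P ≈ 0.4816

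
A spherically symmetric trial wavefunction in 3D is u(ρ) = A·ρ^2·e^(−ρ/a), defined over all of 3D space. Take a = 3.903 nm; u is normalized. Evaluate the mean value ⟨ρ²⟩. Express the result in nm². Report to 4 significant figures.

⟨ρ^2⟩ ≈ 213.3 nm^2

⟨ρ²⟩ = ∫ ρ^2 |u|² 4πρ² dρ over the full domain.
Recall ∫₀^∞ ρ^m e^(−ρ/β) dρ = m!·β^(m+1), evaluating both integrals, ⟨ρ²⟩ = 14·a^2.
Putting a = 3.903 gives 213.27.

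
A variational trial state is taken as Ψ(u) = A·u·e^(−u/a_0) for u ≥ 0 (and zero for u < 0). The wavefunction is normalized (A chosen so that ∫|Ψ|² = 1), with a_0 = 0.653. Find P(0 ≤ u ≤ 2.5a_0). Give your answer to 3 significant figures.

P = ∫_{0}^{2.5a_0} |Ψ(u)|² du.
Since A² = 1/(a_0^3/4), this is the region integral divided by the full normalization integral.
Let t = u/a_0; then A² and the length scale cancel, so P = ∫_{0}^{2.5} t^2·e^(-2·t) dt ÷ ∫_{0}^{∞} t^2·e^(-2·t) dt.
With ∫ t^2·e^(-2·t) dt = -(2·t^2 + 2·t + 1)·e^(-2·t)/4 + C, the region integral is 1/4 - 37·e^(-5)/8 and the full one is 1/4.
This works out to P = 0.8753.

P ≈ 0.875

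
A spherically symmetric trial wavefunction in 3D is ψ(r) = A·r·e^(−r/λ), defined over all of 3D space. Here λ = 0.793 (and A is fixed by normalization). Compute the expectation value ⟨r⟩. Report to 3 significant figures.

⟨r⟩ ≈ 1.98

⟨r⟩ = ∫ r |ψ|² 4πr² dr over the full domain.
The ratio of the moment integral to the normalization integral gives ⟨r⟩ = 5·λ/2.
Putting λ = 0.793 gives 1.983.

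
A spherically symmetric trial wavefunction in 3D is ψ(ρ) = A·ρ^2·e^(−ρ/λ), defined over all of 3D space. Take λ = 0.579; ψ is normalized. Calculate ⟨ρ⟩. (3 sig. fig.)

⟨ρ⟩ ≈ 2.03

The expectation value is the |ψ|²-weighted average of ρ: ∫ ρ|ψ|² 4πρ² dρ.
The ratio of the moment integral to the normalization integral gives ⟨ρ⟩ = 7·λ/2.
Putting λ = 0.579 gives 2.027.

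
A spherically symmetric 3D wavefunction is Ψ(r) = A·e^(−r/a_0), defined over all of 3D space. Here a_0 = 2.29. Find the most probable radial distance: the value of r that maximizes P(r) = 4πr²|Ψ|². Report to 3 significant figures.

Set d/dr [P(r) = 4πr²|Ψ|²] = 0 and solve for r > 0.
This gives r = a_0.
With a_0 = 2.29, the most probable radial distance is 2.290.

r ≈ 2.29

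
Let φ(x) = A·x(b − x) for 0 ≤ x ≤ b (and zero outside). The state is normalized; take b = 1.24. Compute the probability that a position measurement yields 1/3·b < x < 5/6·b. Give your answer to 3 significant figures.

P ≈ 0.755

|φ|² is the probability density, so P = ∫_{1/3·b}^{5/6·b} |φ|² dx.
With A² fixed by ∫|φ|² = 1, i.e. A² = (b^5/30)^(−1), substitute and integrate.
Let u = x/b; then A² and the length scale cancel, so P = ∫_{1/3}^{5/6} u^2·(1 - u)^2 du ÷ ∫_{0}^{1} u^2·(1 - u)^2 du.
With ∫ u^2·(1 - u)^2 du = u^3·(6·u^2 - 15·u + 10)/30 + C, the region integral is 163/6480 and the full one is 1/30.
Evaluating gives P = 163/216.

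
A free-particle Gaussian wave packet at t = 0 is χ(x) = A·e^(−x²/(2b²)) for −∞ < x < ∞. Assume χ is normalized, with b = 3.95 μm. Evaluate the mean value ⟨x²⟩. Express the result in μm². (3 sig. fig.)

⟨x^2⟩ ≈ 7.80 μm^2

The expectation value is the |χ|²-weighted average of x^2: ∫ x^2|χ|² dx.
Differentiating ∫e^(−αx²) dx = √(π/α) under α to get the higher moments, evaluating both integrals, ⟨x²⟩ = b^2/2.
Putting b = 3.95 gives 7.801.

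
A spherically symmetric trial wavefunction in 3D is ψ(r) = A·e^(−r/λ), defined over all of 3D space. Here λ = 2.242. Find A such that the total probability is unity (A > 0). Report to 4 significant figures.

Normalization requires ∫|ψ|² 4πr² dr = 1, integrated from 0 to ∞.
In 3D with spherical symmetry the volume element is 4πr² dr.
With ψ = A·e^(−r/λ), the integral evaluates to A²·[π·λ^3].
Substituting λ = 2.242 gives A² = 0.028245, so A = 0.16806.

A ≈ 0.1681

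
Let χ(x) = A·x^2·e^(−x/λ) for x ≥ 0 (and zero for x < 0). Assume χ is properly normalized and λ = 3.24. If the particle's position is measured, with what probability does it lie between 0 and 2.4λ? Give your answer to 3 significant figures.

|χ|² is the probability density, so P = ∫_{0}^{2.4λ} |χ|² dx.
With A² fixed by ∫|χ|² = 1, i.e. A² = (3·λ^5/4)^(−1), substitute and integrate.
In terms of u = x/λ (A² and the length scale cancel between numerator and denominator), P = [∫_{0}^{2.4} u^4·e^(-2·u) du] / [∫_{0}^{∞} u^4·e^(-2·u) du].
With ∫ u^4·e^(-2·u) du = -(u^4/2 + u^3 + 3·u^2/2 + 3·u/2 + 3/4)·e^(-2·u) + C, the region integral is ≈ 0.39281 and the full one is 3/4.
Taking the ratio, P = 0.5237.

P ≈ 0.524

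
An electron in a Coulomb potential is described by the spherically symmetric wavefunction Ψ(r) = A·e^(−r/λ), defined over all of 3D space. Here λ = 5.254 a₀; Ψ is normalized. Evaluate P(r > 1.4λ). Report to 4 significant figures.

With dV = 4πr²dr, the probability is ∫|Ψ|² dV over r > 1.4λ.
A² is fixed by ∫₀^∞ 4πr²|Ψ|² dr = 1, i.e. A² = (π·λ^3)^(−1).
Let u = r/λ; then A², 4π and the length scale all cancel, so P = ∫_{1.4}^{∞} u^2·e^(-2·u) du ÷ ∫_{0}^{∞} u^2·e^(-2·u) du.
With ∫ u^2·e^(-2·u) du = -(2·u^2 + 2·u + 1)·e^(-2·u)/4 + C, the region integral is 193·e^(-14/5)/100 and the full one is 1/4.
Taking the ratio yields P = 0.46945.

P ≈ 0.4695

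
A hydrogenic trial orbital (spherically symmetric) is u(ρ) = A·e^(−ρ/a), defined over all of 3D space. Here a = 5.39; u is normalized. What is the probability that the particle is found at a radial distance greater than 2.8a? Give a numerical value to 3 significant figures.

P ≈ 0.0824

P = ∫ |u|² 4πρ² dρ over ρ > 2.8a.
Normalization gives A² = 1/(π·a^3).
Let t = ρ/a; then A², 4π and the length scale all cancel, so P = ∫_{2.8}^{∞} t^2·e^(-2·t) dt ÷ ∫_{0}^{∞} t^2·e^(-2·t) dt.
With ∫ t^2·e^(-2·t) dt = -(2·t^2 + 2·t + 1)·e^(-2·t)/4 + C, the region integral is 557·e^(-28/5)/100 and the full one is 1/4.
The region integral divided by the full integral gives P = 0.08239.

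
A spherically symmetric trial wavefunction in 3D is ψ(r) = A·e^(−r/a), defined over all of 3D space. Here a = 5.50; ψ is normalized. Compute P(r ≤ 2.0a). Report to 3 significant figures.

Integrate the radial probability density 4πr²|ψ|² over r ≤ 2.0a.
A² is fixed by ∫₀^∞ 4πr²|ψ|² dr = 1, i.e. A² = (π·a^3)^(−1).
Let u = r/a; then A², 4π and the length scale all cancel, so P = ∫_{0}^{2.0} u^2·e^(-2·u) du ÷ ∫_{0}^{∞} u^2·e^(-2·u) du.
With ∫ u^2·e^(-2·u) du = -(2·u^2 + 2·u + 1)·e^(-2·u)/4 + C, the region integral is 1/4 - 13·e^(-4)/4 and the full one is 1/4.
The region integral divided by the full integral gives P = 0.7619.

P ≈ 0.762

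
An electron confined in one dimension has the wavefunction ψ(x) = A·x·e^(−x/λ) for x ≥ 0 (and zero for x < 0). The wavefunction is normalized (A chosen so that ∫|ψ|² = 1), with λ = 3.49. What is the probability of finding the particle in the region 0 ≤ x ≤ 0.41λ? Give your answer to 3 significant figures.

P = ∫_{0}^{0.41λ} |ψ(x)|² dx.
The normalization integral ∫|ψ|²dx over the whole domain equals λ^3/4·A², and A² cancels in the ratio.
In terms of u = x/λ (A² and the length scale cancel between numerator and denominator), P = [∫_{0}^{0.41} u^2·e^(-2·u) du] / [∫_{0}^{∞} u^2·e^(-2·u) du].
An antiderivative of u^2·e^(-2·u) is -(2·u^2 + 2·u + 1)·e^(-2·u)/4; evaluating from 0 to 0.41 gives ≈ 0.012585, while the full integral is 1/4.
This works out to P = 0.05034.

P ≈ 0.0503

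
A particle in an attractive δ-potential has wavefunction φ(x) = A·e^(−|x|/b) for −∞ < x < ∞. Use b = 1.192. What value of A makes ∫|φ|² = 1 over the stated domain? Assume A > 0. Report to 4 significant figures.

The normalization condition is ∫|φ|² dx = 1 from −∞ to ∞.
Carrying out the integral gives A² · b.
Setting this equal to 1 gives A² = 1/(b).
With b = 1.192: A² = 0.83893 and A = 0.91593.

A ≈ 0.9159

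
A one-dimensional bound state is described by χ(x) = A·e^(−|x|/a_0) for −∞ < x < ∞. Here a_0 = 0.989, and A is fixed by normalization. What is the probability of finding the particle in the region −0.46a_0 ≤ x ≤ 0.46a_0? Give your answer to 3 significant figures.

|χ|² is the probability density, so P = ∫_{−0.46a_0}^{0.46a_0} |χ|² dx.
Since A² = 1/(a_0), this is the region integral divided by the full normalization integral.
By symmetry take twice the x ≥ 0 contribution in numerator and denominator; the 2's cancel. In terms of u = x/a_0 (A² and the length scale cancel between numerator and denominator), P = [∫_{0}^{0.46} e^(-2·u) du] / [∫_{0}^{∞} e^(-2·u) du].
With ∫ e^(-2·u) du = -e^(-2·u)/2 + C, the region integral is 1/2 - e^(-23/25)/2 and the full one is 1/2.
This works out to P = 0.6015.

P ≈ 0.601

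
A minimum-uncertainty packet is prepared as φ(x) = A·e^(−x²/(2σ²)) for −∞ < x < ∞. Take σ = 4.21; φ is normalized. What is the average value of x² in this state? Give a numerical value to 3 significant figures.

The expectation value is the |φ|²-weighted average of x^2: ∫ x^2|φ|² dx.
Using the Gaussian integral ∫_{−∞}^{∞} e^(−αx²) dx = √(π/α), evaluating both integrals, ⟨x²⟩ = σ^2/2.
With σ = 4.21, ⟨x^2⟩ = 8.862.

⟨x^2⟩ ≈ 8.86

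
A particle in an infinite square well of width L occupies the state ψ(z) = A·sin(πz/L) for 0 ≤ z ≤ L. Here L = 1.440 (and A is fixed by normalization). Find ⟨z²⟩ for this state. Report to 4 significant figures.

By definition ⟨z²⟩ = ∫ z^2 |ψ(z)|² dz.
Since the A² factors cancel between numerator and denominator, ⟨z²⟩ = -L^2/(2·π^2) + L^2/3.
Putting L = 1.440 gives 0.58615.

⟨z^2⟩ ≈ 0.5862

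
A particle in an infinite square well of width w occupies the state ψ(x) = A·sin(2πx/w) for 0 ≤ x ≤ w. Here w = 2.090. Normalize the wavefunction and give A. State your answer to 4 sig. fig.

A ≈ 0.9782

Normalization requires ∫|ψ|² dx = 1, integrated from 0 to w.
The integral (without the A² prefactor) comes out to w/2.
Hence A² = 1/[w/2].
Plugging in w = 2.090 yields A = 0.97823.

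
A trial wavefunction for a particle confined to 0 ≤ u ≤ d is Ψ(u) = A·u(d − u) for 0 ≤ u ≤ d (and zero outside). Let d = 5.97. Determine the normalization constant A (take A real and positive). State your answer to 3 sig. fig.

A ≈ 0.0629

Require ∫ |Ψ|² du = 1 over the whole domain.
With Ψ = A·u(d − u), the integral evaluates to A²·[d^5/30].
Setting this equal to 1 gives A² = 1/(d^5/30).
Plugging in d = 5.97 yields A = 0.06290.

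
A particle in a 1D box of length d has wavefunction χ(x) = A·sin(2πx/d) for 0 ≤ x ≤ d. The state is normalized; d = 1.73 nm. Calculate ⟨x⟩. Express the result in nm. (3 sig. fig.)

⟨x⟩ ≈ 0.865 nm

By definition ⟨x⟩ = ∫ x |χ(x)|² dx.
Evaluating both integrals, ⟨x⟩ = d/2.
With d = 1.73, ⟨x⟩ = 0.8650.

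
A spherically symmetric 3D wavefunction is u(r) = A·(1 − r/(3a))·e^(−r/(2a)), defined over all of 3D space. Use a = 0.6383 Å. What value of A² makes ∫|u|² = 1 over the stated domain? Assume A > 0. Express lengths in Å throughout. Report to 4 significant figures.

Normalization requires ∫|u|² 4πr² dr = 1, integrated from 0 to ∞.
(Spherical symmetry: dV = 4πr² dr.)
Recall ∫₀^∞ r^m e^(−r/β) dr = m!·β^(m+1), with u = A·(1 − r/(3a))·e^(−r/(2a)), the integral evaluates to A²·[8·π·a^3/3].
Plugging in a = 0.6383 yields A = 0.67749.

A^2 ≈ 0.4590 Å^(-3)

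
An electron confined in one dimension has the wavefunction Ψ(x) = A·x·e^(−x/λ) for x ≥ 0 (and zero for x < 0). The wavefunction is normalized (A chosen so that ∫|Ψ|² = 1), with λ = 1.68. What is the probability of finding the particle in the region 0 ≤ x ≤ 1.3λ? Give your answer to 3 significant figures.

The probability is P = ∫ |Ψ|² dx over [0, 1.3λ].
With A² fixed by ∫|Ψ|² = 1, i.e. A² = (λ^3/4)^(−1), substitute and integrate.
In terms of u = x/λ (A² and the length scale cancel between numerator and denominator), P = [∫_{0}^{1.3} u^2·e^(-2·u) du] / [∫_{0}^{∞} u^2·e^(-2·u) du].
Using ∫ u^2·e^(-2·u) du = -(2·u^2 + 2·u + 1)·e^(-2·u)/4, the numerator is 1/4 - 349·e^(-13/5)/200 and the denominator is 1/4.
Evaluating gives P = 0.4816.

P ≈ 0.482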